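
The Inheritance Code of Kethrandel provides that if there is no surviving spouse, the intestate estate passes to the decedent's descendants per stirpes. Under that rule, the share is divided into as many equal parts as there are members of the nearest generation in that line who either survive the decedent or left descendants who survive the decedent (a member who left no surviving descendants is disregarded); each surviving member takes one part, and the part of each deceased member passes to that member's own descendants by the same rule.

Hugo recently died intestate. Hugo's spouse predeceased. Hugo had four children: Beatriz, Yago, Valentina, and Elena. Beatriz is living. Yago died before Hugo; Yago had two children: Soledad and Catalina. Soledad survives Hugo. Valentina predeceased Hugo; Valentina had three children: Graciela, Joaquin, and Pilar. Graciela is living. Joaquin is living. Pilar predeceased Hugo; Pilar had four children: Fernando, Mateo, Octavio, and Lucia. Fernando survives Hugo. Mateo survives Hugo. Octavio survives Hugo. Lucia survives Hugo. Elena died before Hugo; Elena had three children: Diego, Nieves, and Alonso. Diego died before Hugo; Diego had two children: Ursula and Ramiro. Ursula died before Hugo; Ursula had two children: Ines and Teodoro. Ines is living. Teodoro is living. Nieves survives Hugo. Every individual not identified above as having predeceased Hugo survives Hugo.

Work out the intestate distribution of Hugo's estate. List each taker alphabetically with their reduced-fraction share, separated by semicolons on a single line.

There is no surviving spouse, so the entire estate passes to Hugo's descendants per stirpes.
The estate is divided into 4 equal shares of 1/4 among Beatriz, Yago, Valentina, Elena.
Beatriz is living and takes 1/4.
Yago predeceased; the 1/4 allotted to Yago's branch passes to Yago's issue by representation.
The 1/4 is divided into 2 equal shares of 1/8 among Soledad, Catalina.
Soledad is living and takes 1/8.
Catalina is living and takes 1/8.
Valentina predeceased; the 1/4 allotted to Valentina's branch passes to Valentina's issue by representation.
The 1/4 is divided into 3 equal shares of 1/12 among Graciela, Joaquin, Pilar.
Graciela is living and takes 1/12.
Joaquin is living and takes 1/12.
Pilar predeceased; the 1/12 allotted to Pilar's branch passes to Pilar's issue by representation.
The 1/12 is divided into 4 equal shares of 1/48 among Fernando, Mateo, Octavio, Lucia.
Fernando is living and takes 1/48.
Mateo is living and takes 1/48.
Octavio is living and takes 1/48.
Lucia is living and takes 1/48.
Elena predeceased; the 1/4 allotted to Elena's branch passes to Elena's issue by representation.
The 1/4 is divided into 3 equal shares of 1/12 among Diego, Nieves, Alonso.
Diego predeceased; the 1/12 allotted to Diego's branch passes to Diego's issue by representation.
The 1/12 is divided into 2 equal shares of 1/24 among Ursula, Ramiro.
Ursula predeceased; the 1/24 allotted to Ursula's branch passes to Ursula's issue by representation.
The 1/24 is divided into 2 equal shares of 1/48 among Ines, Teodoro.
Ines is living and takes 1/48.
Teodoro is living and takes 1/48.
Ramiro is living and takes 1/24.
Nieves is living and takes 1/12.
Alonso is living and takes 1/12.

Alonso 1/12; Beatriz 1/4; Catalina 1/8; Fernando 1/48; Graciela 1/12; Ines 1/48; Joaquin 1/12; Lucia 1/48; Mateo 1/48; Nieves 1/12; Octavio 1/48; Ramiro 1/24; Soledad 1/8; Teodoro 1/48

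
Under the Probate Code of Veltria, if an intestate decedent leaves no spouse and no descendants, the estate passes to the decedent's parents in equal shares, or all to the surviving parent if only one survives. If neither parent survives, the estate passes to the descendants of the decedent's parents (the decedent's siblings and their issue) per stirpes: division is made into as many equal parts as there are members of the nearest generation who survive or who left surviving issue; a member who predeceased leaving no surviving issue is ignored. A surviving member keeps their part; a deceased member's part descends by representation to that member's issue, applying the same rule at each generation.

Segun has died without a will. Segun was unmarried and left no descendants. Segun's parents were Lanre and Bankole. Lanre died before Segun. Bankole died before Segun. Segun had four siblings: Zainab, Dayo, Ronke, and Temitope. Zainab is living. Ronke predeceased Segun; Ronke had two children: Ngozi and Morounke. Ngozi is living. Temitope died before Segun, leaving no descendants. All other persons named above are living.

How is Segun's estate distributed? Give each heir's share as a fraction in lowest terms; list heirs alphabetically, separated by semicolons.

Neither parent survives and there are no descendants, so the estate passes to Segun's siblings and their issue per stirpes.
Temitope left no surviving issue, so that branch lapses and is disregarded.
The estate is divided into 3 equal shares of 1/3 among Zainab, Dayo, Ronke.
Zainab is living and takes 1/3.
Dayo is living and takes 1/3.
Ronke predeceased; the 1/3 allotted to Ronke's branch passes to Ronke's issue by representation.
The 1/3 is divided into 2 equal shares of 1/6 among Ngozi, Morounke.
Ngozi is living and takes 1/6.
Morounke is living and takes 1/6.

Dayo 1/3; Morounke 1/6; Ngozi 1/6; Zainab 1/3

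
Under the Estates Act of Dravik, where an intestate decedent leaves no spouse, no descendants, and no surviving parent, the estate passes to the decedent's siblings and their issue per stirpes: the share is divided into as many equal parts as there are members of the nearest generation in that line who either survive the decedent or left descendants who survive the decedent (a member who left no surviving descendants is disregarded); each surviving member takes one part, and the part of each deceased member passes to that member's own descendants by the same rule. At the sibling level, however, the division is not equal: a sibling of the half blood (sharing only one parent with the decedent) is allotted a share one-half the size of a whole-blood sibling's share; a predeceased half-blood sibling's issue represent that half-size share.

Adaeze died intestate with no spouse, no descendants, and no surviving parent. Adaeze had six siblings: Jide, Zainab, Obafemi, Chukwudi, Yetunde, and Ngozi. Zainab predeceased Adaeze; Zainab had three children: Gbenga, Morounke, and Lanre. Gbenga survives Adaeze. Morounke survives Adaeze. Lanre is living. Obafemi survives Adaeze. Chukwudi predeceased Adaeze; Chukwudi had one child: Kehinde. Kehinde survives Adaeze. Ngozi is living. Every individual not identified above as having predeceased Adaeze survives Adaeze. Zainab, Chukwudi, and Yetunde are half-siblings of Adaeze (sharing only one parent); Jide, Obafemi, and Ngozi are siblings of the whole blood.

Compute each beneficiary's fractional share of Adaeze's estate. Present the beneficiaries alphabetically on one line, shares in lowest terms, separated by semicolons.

No spouse, descendants, or parent survives, so the estate passes to Adaeze's siblings per stirpes.
Half-blood siblings count for one-half the weight of whole-blood siblings at the initial division.
Dividing 1 in proportion to weights (total weight 9/2): Jide (weight 1) → 2/9; Zainab (weight 1/2) → 1/9; Obafemi (weight 1) → 2/9; Chukwudi (weight 1/2) → 1/9; Yetunde (weight 1/2) → 1/9; Ngozi (weight 1) → 2/9.
Jide is living and takes 2/9.
Zainab predeceased; the 1/9 allotted to Zainab's branch passes to Zainab's issue by representation.
The 1/9 is divided into 3 equal shares of 1/27 among Gbenga, Morounke, Lanre.
Gbenga is living and takes 1/27.
Morounke is living and takes 1/27.
Lanre is living and takes 1/27.
Obafemi is living and takes 2/9.
Chukwudi predeceased; the 1/9 allotted to Chukwudi's branch passes to Chukwudi's issue by representation.
Kehinde is the sole taker at this level and receives the full 1/9.
Yetunde is living and takes 1/9.
Ngozi is living and takes 2/9.

Gbenga 1/27; Jide 2/9; Kehinde 1/9; Lanre 1/27; Morounke 1/27; Ngozi 2/9; Obafemi 2/9; Yetunde 1/9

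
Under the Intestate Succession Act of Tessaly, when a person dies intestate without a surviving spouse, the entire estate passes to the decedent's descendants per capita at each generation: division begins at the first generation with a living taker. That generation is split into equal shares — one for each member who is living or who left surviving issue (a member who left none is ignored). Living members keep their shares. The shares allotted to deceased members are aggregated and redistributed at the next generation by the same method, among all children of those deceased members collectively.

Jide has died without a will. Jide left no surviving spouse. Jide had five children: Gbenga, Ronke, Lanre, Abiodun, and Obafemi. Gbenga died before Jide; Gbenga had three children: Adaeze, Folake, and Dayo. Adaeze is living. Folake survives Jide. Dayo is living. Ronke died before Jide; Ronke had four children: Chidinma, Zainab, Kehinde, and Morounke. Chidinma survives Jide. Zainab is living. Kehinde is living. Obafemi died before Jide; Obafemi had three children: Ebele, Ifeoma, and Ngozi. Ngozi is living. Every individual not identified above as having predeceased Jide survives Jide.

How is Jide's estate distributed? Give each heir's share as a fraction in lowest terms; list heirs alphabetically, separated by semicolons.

Abiodun 1/5; Adaeze 3/50; Chidinma 3/50; Dayo 3/50; Ebele 3/50; Folake 3/50; Ifeoma 3/50; Kehinde 3/50; Lanre 1/5; Morounke 3/50; Ngozi 3/50; Zainab 3/50

There is no surviving spouse, so the entire estate passes to Jide's descendants per capita at each generation.
At generation 1 (Gbenga, Ronke, Lanre, Abiodun, Obafemi) there are 5 shares of (1)/5 = 1/5 each.
Living: Lanre and Abiodun — each takes 1/5.
Deceased: Gbenga, Ronke, and Obafemi. Their combined 3/5 is pooled and carried to generation 2.
At generation 2 (Adaeze, Folake, Dayo, Chidinma, Zainab, Kehinde, Morounke, Ebele, Ifeoma, Ngozi) there are 10 shares of (3/5)/10 = 3/50 each.
Living: Adaeze, Folake, Dayo, Chidinma, Zainab, Kehinde, Morounke, Ebele, Ifeoma, and Ngozi — each takes 3/50.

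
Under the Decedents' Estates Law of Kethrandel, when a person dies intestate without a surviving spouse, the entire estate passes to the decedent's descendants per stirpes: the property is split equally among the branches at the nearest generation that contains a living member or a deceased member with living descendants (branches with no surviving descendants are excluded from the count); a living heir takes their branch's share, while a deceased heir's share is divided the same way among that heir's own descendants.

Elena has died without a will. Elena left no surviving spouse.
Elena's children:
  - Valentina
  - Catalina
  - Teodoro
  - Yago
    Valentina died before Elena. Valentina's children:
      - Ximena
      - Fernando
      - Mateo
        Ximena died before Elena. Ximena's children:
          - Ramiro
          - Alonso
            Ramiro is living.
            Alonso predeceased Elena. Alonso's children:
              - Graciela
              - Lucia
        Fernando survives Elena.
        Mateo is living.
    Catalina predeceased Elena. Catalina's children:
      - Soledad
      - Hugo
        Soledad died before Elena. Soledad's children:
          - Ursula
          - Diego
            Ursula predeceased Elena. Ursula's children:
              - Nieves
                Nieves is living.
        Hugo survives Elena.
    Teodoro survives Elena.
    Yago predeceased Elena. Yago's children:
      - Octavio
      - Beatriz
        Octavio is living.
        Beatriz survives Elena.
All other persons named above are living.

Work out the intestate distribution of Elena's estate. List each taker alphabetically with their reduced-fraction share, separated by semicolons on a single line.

There is no surviving spouse, so the entire estate passes to Elena's descendants per stirpes.
The estate is divided into 4 equal shares of 1/4 among Valentina, Catalina, Teodoro, Yago.
Valentina predeceased; the 1/4 allotted to Valentina's branch passes to Valentina's issue by representation.
The 1/4 is divided into 3 equal shares of 1/12 among Ximena, Fernando, Mateo.
Ximena predeceased; the 1/12 allotted to Ximena's branch passes to Ximena's issue by representation.
The 1/12 is divided into 2 equal shares of 1/24 among Ramiro, Alonso.
Ramiro is living and takes 1/24.
Alonso predeceased; the 1/24 allotted to Alonso's branch passes to Alonso's issue by representation.
The 1/24 is divided into 2 equal shares of 1/48 among Graciela, Lucia.
Graciela is living and takes 1/48.
Lucia is living and takes 1/48.
Fernando is living and takes 1/12.
Mateo is living and takes 1/12.
Catalina predeceased; the 1/4 allotted to Catalina's branch passes to Catalina's issue by representation.
The 1/4 is divided into 2 equal shares of 1/8 among Soledad, Hugo.
Soledad predeceased; the 1/8 allotted to Soledad's branch passes to Soledad's issue by representation.
The 1/8 is divided into 2 equal shares of 1/16 among Ursula, Diego.
Ursula predeceased; the 1/16 allotted to Ursula's branch passes to Ursula's issue by representation.
Nieves is the sole taker at this level and receives the full 1/16.
Diego is living and takes 1/16.
Hugo is living and takes 1/8.
Teodoro is living and takes 1/4.
Yago predeceased; the 1/4 allotted to Yago's branch passes to Yago's issue by representation.
The 1/4 is divided into 2 equal shares of 1/8 among Octavio, Beatriz.
Octavio is living and takes 1/8.
Beatriz is living and takes 1/8.

Beatriz 1/8; Diego 1/16; Fernando 1/12; Graciela 1/48; Hugo 1/8; Lucia 1/48; Mateo 1/12; Nieves 1/16; Octavio 1/8; Ramiro 1/24; Teodoro 1/4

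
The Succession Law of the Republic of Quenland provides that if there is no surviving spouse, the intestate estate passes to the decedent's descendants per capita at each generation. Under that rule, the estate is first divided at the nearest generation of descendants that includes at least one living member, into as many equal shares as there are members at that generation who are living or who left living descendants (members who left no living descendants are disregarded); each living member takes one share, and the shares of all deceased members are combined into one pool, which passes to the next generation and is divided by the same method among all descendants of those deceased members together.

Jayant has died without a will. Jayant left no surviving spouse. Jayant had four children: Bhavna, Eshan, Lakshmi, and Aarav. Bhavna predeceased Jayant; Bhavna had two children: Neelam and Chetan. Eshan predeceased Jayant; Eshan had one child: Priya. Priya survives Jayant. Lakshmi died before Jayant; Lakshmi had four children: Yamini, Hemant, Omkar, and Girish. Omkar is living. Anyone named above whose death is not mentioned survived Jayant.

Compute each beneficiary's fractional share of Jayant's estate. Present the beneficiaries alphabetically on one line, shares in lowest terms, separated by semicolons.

Aarav 1/4; Chetan 3/28; Girish 3/28; Hemant 3/28; Neelam 3/28; Omkar 3/28; Priya 3/28; Yamini 3/28

There is no surviving spouse, so the entire estate passes to Jayant's descendants per capita at each generation.
At generation 1 (Bhavna, Eshan, Lakshmi, Aarav) there are 4 shares of (1)/4 = 1/4 each.
Living: Aarav — each takes 1/4.
Deceased: Bhavna, Eshan, and Lakshmi. Their combined 3/4 is pooled and carried to generation 2.
At generation 2 (Neelam, Chetan, Priya, Yamini, Hemant, Omkar, Girish) there are 7 shares of (3/4)/7 = 3/28 each.
Living: Neelam, Chetan, Priya, Yamini, Hemant, Omkar, and Girish — each takes 3/28.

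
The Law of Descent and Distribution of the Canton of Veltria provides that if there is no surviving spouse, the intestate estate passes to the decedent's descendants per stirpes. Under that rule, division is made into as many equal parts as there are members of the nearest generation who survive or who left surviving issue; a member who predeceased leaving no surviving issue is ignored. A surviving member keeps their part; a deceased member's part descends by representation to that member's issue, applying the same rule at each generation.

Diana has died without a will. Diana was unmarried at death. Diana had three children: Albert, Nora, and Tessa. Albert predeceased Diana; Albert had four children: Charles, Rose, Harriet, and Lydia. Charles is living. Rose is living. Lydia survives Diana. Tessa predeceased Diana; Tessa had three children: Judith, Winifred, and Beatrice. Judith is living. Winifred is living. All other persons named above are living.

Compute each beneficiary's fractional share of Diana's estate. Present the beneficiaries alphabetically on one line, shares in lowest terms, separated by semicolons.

There is no surviving spouse, so the entire estate passes to Diana's descendants per stirpes.
The estate is divided into 3 equal shares of 1/3 among Albert, Nora, Tessa.
Albert predeceased; the 1/3 allotted to Albert's branch passes to Albert's issue by representation.
The 1/3 is divided into 4 equal shares of 1/12 among Charles, Rose, Harriet, Lydia.
Charles is living and takes 1/12.
Rose is living and takes 1/12.
Harriet is living and takes 1/12.
Lydia is living and takes 1/12.
Nora is living and takes 1/3.
Tessa predeceased; the 1/3 allotted to Tessa's branch passes to Tessa's issue by representation.
The 1/3 is divided into 3 equal shares of 1/9 among Judith, Winifred, Beatrice.
Judith is living and takes 1/9.
Winifred is living and takes 1/9.
Beatrice is living and takes 1/9.

Beatrice 1/9; Charles 1/12; Harriet 1/12; Judith 1/9; Lydia 1/12; Nora 1/3; Rose 1/12; Winifred 1/9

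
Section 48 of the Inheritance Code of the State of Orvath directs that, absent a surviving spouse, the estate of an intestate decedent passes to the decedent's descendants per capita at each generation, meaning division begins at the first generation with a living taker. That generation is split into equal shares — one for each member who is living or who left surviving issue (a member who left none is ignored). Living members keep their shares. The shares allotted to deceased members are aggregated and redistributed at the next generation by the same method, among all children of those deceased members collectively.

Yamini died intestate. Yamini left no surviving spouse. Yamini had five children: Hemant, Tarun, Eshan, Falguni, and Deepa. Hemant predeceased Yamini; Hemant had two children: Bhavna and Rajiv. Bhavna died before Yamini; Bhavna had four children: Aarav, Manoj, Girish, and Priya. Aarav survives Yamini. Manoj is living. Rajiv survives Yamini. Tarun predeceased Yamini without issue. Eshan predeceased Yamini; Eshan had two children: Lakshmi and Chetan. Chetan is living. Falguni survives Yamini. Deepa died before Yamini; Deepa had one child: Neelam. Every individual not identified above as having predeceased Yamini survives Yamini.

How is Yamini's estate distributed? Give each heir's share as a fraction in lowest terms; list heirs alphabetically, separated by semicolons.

Aarav 3/80; Chetan 3/20; Falguni 1/4; Girish 3/80; Lakshmi 3/20; Manoj 3/80; Neelam 3/20; Priya 3/80; Rajiv 3/20

There is no surviving spouse, so the entire estate passes to Yamini's descendants per capita at each generation.
At generation 1 (Hemant, Eshan, Falguni, Deepa) there are 4 shares of (1)/4 = 1/4 each.
Living: Falguni — each takes 1/4.
Deceased: Hemant, Eshan, and Deepa. Their combined 3/4 is pooled and carried to generation 2.
At generation 2 (Bhavna, Rajiv, Lakshmi, Chetan, Neelam) there are 5 shares of (3/4)/5 = 3/20 each.
Living: Rajiv, Lakshmi, Chetan, and Neelam — each takes 3/20.
Deceased: Bhavna. That 3/20 share is carried to generation 3.
At generation 3 (Aarav, Manoj, Girish, Priya) there are 4 shares of (3/20)/4 = 3/80 each.
Living: Aarav, Manoj, Girish, and Priya — each takes 3/80.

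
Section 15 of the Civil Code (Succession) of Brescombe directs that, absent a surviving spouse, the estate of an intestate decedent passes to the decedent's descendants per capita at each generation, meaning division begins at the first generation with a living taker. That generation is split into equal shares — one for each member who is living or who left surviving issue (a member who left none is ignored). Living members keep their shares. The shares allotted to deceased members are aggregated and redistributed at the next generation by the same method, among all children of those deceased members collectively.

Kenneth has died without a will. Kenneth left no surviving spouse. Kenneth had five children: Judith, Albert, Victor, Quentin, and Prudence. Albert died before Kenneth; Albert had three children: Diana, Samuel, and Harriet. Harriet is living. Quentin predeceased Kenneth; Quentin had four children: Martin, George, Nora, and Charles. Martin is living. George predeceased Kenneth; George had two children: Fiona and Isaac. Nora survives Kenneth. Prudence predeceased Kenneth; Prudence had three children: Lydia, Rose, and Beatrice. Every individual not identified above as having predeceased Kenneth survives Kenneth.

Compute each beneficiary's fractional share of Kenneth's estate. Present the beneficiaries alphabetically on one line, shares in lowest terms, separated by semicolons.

There is no surviving spouse, so the entire estate passes to Kenneth's descendants per capita at each generation.
At generation 1 (Judith, Albert, Victor, Quentin, Prudence) there are 5 shares of (1)/5 = 1/5 each.
Living: Judith and Victor — each takes 1/5.
Deceased: Albert, Quentin, and Prudence. Their combined 3/5 is pooled and carried to generation 2.
At generation 2 (Diana, Samuel, Harriet, Martin, George, Nora, Charles, Lydia, Rose, Beatrice) there are 10 shares of (3/5)/10 = 3/50 each.
Living: Diana, Samuel, Harriet, Martin, Nora, Charles, Lydia, Rose, and Beatrice — each takes 3/50.
Deceased: George. That 3/50 share is carried to generation 3.
At generation 3 (Fiona, Isaac) there are 2 shares of (3/50)/2 = 3/100 each.
Living: Fiona and Isaac — each takes 3/100.

Beatrice 3/50; Charles 3/50; Diana 3/50; Fiona 3/100; Harriet 3/50; Isaac 3/100; Judith 1/5; Lydia 3/50; Martin 3/50; Nora 3/50; Rose 3/50; Samuel 3/50; Victor 1/5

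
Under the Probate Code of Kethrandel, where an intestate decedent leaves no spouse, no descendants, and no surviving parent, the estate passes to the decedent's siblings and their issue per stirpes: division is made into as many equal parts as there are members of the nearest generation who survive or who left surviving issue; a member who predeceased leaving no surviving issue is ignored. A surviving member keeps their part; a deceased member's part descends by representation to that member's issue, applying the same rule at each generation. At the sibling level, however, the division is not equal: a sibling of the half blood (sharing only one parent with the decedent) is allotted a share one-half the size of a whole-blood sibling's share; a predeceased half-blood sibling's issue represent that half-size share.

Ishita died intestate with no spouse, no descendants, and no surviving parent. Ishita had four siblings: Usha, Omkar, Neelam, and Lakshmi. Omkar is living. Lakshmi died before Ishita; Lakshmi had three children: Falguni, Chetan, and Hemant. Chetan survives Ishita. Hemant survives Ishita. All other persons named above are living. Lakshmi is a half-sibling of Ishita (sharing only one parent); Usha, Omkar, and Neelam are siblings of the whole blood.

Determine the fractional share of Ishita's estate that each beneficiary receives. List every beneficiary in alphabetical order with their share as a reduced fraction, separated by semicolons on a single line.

No spouse, descendants, or parent survives, so the estate passes to Ishita's siblings per stirpes.
Half-blood siblings count for one-half the weight of whole-blood siblings at the initial division.
Dividing 1 in proportion to weights (total weight 7/2): Usha (weight 1) → 2/7; Omkar (weight 1) → 2/7; Neelam (weight 1) → 2/7; Lakshmi (weight 1/2) → 1/7.
Usha is living and takes 2/7.
Omkar is living and takes 2/7.
Neelam is living and takes 2/7.
Lakshmi predeceased; the 1/7 allotted to Lakshmi's branch passes to Lakshmi's issue by representation.
The 1/7 is divided into 3 equal shares of 1/21 among Falguni, Chetan, Hemant.
Falguni is living and takes 1/21.
Chetan is living and takes 1/21.
Hemant is living and takes 1/21.

Chetan 1/21; Falguni 1/21; Hemant 1/21; Neelam 2/7; Omkar 2/7; Usha 2/7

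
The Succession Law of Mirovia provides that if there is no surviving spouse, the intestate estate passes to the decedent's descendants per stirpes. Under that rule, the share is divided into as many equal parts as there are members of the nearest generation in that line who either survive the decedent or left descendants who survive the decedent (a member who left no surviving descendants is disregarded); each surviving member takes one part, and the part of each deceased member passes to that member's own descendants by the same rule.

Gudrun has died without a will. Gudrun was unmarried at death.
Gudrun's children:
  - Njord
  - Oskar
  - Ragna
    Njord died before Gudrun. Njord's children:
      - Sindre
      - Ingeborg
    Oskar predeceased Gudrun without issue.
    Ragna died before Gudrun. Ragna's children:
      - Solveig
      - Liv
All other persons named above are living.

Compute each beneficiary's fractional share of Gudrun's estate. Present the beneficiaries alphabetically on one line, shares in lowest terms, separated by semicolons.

There is no surviving spouse, so the entire estate passes to Gudrun's descendants per stirpes.
Oskar left no surviving issue, so that branch lapses and is disregarded.
The estate is divided into 2 equal shares of 1/2 among Njord, Ragna.
Njord predeceased; the 1/2 allotted to Njord's branch passes to Njord's issue by representation.
The 1/2 is divided into 2 equal shares of 1/4 among Sindre, Ingeborg.
Sindre is living and takes 1/4.
Ingeborg is living and takes 1/4.
Ragna predeceased; the 1/2 allotted to Ragna's branch passes to Ragna's issue by representation.
The 1/2 is divided into 2 equal shares of 1/4 among Solveig, Liv.
Solveig is living and takes 1/4.
Liv is living and takes 1/4.

Ingeborg 1/4; Liv 1/4; Sindre 1/4; Solveig 1/4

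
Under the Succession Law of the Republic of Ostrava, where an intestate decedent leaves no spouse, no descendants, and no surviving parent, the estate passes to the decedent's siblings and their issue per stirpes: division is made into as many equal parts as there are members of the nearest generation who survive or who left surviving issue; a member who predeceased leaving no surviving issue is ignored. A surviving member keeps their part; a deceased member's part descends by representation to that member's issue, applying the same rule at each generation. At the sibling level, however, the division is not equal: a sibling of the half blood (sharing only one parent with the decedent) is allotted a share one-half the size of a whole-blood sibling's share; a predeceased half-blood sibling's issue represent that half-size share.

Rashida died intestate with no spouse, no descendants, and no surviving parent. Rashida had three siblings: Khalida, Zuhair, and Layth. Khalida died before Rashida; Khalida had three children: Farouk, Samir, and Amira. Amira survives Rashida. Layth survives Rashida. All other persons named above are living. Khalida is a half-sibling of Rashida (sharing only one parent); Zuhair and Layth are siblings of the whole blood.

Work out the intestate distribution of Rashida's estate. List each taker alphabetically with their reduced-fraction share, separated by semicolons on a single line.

Amira 1/15; Farouk 1/15; Layth 2/5; Samir 1/15; Zuhair 2/5

No spouse, descendants, or parent survives, so the estate passes to Rashida's siblings per stirpes.
Half-blood siblings count for one-half the weight of whole-blood siblings at the initial division.
Dividing 1 in proportion to weights (total weight 5/2): Khalida (weight 1/2) → 1/5; Zuhair (weight 1) → 2/5; Layth (weight 1) → 2/5.
Khalida predeceased; the 1/5 allotted to Khalida's branch passes to Khalida's issue by representation.
The 1/5 is divided into 3 equal shares of 1/15 among Farouk, Samir, Amira.
Farouk is living and takes 1/15.
Samir is living and takes 1/15.
Amira is living and takes 1/15.
Zuhair is living and takes 2/5.
Layth is living and takes 2/5.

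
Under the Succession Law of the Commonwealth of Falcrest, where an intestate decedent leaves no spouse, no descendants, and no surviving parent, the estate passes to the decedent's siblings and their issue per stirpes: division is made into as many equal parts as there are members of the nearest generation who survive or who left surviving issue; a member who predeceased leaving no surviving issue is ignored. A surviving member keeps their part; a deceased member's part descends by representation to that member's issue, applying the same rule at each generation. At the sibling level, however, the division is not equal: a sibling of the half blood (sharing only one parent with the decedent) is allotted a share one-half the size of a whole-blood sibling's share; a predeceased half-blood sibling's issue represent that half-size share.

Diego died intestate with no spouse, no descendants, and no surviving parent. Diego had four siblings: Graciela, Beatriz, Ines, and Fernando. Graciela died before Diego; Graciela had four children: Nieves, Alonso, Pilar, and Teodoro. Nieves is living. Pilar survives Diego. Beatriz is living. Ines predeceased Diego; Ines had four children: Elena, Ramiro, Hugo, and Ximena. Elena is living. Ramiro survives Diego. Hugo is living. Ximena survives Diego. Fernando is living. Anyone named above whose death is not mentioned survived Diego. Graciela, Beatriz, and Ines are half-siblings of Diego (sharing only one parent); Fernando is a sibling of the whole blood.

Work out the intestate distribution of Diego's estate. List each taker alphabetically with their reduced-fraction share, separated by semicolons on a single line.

Alonso 1/20; Beatriz 1/5; Elena 1/20; Fernando 2/5; Hugo 1/20; Nieves 1/20; Pilar 1/20; Ramiro 1/20; Teodoro 1/20; Ximena 1/20

No spouse, descendants, or parent survives, so the estate passes to Diego's siblings per stirpes.
Half-blood siblings count for one-half the weight of whole-blood siblings at the initial division.
Dividing 1 in proportion to weights (total weight 5/2): Graciela (weight 1/2) → 1/5; Beatriz (weight 1/2) → 1/5; Ines (weight 1/2) → 1/5; Fernando (weight 1) → 2/5.
Graciela predeceased; the 1/5 allotted to Graciela's branch passes to Graciela's issue by representation.
The 1/5 is divided into 4 equal shares of 1/20 among Nieves, Alonso, Pilar, Teodoro.
Nieves is living and takes 1/20.
Alonso is living and takes 1/20.
Pilar is living and takes 1/20.
Teodoro is living and takes 1/20.
Beatriz is living and takes 1/5.
Ines predeceased; the 1/5 allotted to Ines's branch passes to Ines's issue by representation.
The 1/5 is divided into 4 equal shares of 1/20 among Elena, Ramiro, Hugo, Ximena.
Elena is living and takes 1/20.
Ramiro is living and takes 1/20.
Hugo is living and takes 1/20.
Ximena is living and takes 1/20.
Fernando is living and takes 2/5.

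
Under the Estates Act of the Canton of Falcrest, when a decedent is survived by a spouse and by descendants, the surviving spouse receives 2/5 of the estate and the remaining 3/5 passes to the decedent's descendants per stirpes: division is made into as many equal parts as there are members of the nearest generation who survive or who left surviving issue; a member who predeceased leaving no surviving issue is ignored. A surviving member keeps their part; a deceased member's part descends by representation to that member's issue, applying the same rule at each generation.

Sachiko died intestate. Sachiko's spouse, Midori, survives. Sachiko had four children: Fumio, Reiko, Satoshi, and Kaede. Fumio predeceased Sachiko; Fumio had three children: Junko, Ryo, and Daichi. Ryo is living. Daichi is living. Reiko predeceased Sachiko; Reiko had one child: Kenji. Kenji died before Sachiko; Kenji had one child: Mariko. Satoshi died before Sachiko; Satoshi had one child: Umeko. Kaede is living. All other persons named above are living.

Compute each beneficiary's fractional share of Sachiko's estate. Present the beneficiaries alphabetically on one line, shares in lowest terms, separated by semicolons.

Daichi 1/20; Junko 1/20; Kaede 3/20; Mariko 3/20; Midori 2/5; Ryo 1/20; Umeko 3/20

Midori, as surviving spouse, takes 2/5.
The remaining 3/5 passes to Sachiko's descendants per stirpes.
The 3/5 is divided into 4 equal shares of 3/20 among Fumio, Reiko, Satoshi, Kaede.
Fumio predeceased; the 3/20 allotted to Fumio's branch passes to Fumio's issue by representation.
The 3/20 is divided into 3 equal shares of 1/20 among Junko, Ryo, Daichi.
Junko is living and takes 1/20.
Ryo is living and takes 1/20.
Daichi is living and takes 1/20.
Reiko predeceased; the 3/20 allotted to Reiko's branch passes to Reiko's issue by representation.
Kenji's line is the sole branch at this level, so the full 3/20 passes to Kenji's issue by representation.
Mariko is the sole taker at this level and receives the full 3/20.
Satoshi predeceased; the 3/20 allotted to Satoshi's branch passes to Satoshi's issue by representation.
Umeko is the sole taker at this level and receives the full 3/20.
Kaede is living and takes 3/20.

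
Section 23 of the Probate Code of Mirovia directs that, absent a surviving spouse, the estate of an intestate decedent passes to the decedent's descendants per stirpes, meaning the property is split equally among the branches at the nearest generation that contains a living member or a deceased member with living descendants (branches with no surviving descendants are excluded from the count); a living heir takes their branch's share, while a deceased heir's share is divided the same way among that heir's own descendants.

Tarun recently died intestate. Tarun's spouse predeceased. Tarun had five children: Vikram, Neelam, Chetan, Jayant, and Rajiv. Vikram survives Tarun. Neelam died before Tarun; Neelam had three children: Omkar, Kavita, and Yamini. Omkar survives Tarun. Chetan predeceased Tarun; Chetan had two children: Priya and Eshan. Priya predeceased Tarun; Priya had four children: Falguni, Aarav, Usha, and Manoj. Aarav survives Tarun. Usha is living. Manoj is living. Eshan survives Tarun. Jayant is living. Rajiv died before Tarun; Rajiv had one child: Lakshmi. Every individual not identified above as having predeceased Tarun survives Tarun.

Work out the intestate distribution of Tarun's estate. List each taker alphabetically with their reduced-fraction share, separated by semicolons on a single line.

There is no surviving spouse, so the entire estate passes to Tarun's descendants per stirpes.
The estate is divided into 5 equal shares of 1/5 among Vikram, Neelam, Chetan, Jayant, Rajiv.
Vikram is living and takes 1/5.
Neelam predeceased; the 1/5 allotted to Neelam's branch passes to Neelam's issue by representation.
The 1/5 is divided into 3 equal shares of 1/15 among Omkar, Kavita, Yamini.
Omkar is living and takes 1/15.
Kavita is living and takes 1/15.
Yamini is living and takes 1/15.
Chetan predeceased; the 1/5 allotted to Chetan's branch passes to Chetan's issue by representation.
The 1/5 is divided into 2 equal shares of 1/10 among Priya, Eshan.
Priya predeceased; the 1/10 allotted to Priya's branch passes to Priya's issue by representation.
The 1/10 is divided into 4 equal shares of 1/40 among Falguni, Aarav, Usha, Manoj.
Falguni is living and takes 1/40.
Aarav is living and takes 1/40.
Usha is living and takes 1/40.
Manoj is living and takes 1/40.
Eshan is living and takes 1/10.
Jayant is living and takes 1/5.
Rajiv predeceased; the 1/5 allotted to Rajiv's branch passes to Rajiv's issue by representation.
Lakshmi is the sole taker at this level and receives the full 1/5.

Aarav 1/40; Eshan 1/10; Falguni 1/40; Jayant 1/5; Kavita 1/15; Lakshmi 1/5; Manoj 1/40; Omkar 1/15; Usha 1/40; Vikram 1/5; Yamini 1/15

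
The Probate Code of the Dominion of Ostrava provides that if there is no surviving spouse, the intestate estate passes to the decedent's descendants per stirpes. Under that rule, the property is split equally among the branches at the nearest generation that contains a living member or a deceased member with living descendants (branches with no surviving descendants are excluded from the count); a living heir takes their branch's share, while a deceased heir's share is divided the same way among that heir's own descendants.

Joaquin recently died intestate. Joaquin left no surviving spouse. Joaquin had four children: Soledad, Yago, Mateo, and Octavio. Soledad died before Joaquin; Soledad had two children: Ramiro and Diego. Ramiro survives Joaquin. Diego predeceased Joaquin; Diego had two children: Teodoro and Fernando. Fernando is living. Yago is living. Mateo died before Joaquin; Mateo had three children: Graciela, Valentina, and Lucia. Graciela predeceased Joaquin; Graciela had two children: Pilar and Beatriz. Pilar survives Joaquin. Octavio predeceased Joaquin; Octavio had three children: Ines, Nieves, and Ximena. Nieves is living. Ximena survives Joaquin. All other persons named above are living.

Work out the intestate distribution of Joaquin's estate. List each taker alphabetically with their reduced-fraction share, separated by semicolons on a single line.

Beatriz 1/24; Fernando 1/16; Ines 1/12; Lucia 1/12; Nieves 1/12; Pilar 1/24; Ramiro 1/8; Teodoro 1/16; Valentina 1/12; Ximena 1/12; Yago 1/4

There is no surviving spouse, so the entire estate passes to Joaquin's descendants per stirpes.
The estate is divided into 4 equal shares of 1/4 among Soledad, Yago, Mateo, Octavio.
Soledad predeceased; the 1/4 allotted to Soledad's branch passes to Soledad's issue by representation.
The 1/4 is divided into 2 equal shares of 1/8 among Ramiro, Diego.
Ramiro is living and takes 1/8.
Diego predeceased; the 1/8 allotted to Diego's branch passes to Diego's issue by representation.
The 1/8 is divided into 2 equal shares of 1/16 among Teodoro, Fernando.
Teodoro is living and takes 1/16.
Fernando is living and takes 1/16.
Yago is living and takes 1/4.
Mateo predeceased; the 1/4 allotted to Mateo's branch passes to Mateo's issue by representation.
The 1/4 is divided into 3 equal shares of 1/12 among Graciela, Valentina, Lucia.
Graciela predeceased; the 1/12 allotted to Graciela's branch passes to Graciela's issue by representation.
The 1/12 is divided into 2 equal shares of 1/24 among Pilar, Beatriz.
Pilar is living and takes 1/24.
Beatriz is living and takes 1/24.
Valentina is living and takes 1/12.
Lucia is living and takes 1/12.
Octavio predeceased; the 1/4 allotted to Octavio's branch passes to Octavio's issue by representation.
The 1/4 is divided into 3 equal shares of 1/12 among Ines, Nieves, Ximena.
Ines is living and takes 1/12.
Nieves is living and takes 1/12.
Ximena is living and takes 1/12.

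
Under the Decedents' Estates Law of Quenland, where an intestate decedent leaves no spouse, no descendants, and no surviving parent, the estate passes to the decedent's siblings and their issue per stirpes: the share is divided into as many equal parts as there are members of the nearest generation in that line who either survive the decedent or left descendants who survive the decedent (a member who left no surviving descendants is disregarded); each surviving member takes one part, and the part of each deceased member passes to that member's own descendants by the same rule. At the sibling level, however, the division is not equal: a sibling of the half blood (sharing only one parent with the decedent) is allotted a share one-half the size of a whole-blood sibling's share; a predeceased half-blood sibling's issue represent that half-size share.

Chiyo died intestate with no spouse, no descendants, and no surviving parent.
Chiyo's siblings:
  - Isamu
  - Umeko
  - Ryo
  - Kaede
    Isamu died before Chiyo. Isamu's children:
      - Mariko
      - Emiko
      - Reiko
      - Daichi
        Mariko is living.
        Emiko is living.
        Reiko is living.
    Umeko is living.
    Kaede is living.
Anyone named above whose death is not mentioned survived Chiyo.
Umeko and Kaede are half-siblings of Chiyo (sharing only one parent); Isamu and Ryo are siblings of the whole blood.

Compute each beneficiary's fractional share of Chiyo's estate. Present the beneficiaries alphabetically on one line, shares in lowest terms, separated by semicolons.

Daichi 1/12; Emiko 1/12; Kaede 1/6; Mariko 1/12; Reiko 1/12; Ryo 1/3; Umeko 1/6

No spouse, descendants, or parent survives, so the estate passes to Chiyo's siblings per stirpes.
Half-blood siblings count for one-half the weight of whole-blood siblings at the initial division.
Dividing 1 in proportion to weights (total weight 3): Isamu (weight 1) → 1/3; Umeko (weight 1/2) → 1/6; Ryo (weight 1) → 1/3; Kaede (weight 1/2) → 1/6.
Isamu predeceased; the 1/3 allotted to Isamu's branch passes to Isamu's issue by representation.
The 1/3 is divided into 4 equal shares of 1/12 among Mariko, Emiko, Reiko, Daichi.
Mariko is living and takes 1/12.
Emiko is living and takes 1/12.
Reiko is living and takes 1/12.
Daichi is living and takes 1/12.
Umeko is living and takes 1/6.
Ryo is living and takes 1/3.
Kaede is living and takes 1/6.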